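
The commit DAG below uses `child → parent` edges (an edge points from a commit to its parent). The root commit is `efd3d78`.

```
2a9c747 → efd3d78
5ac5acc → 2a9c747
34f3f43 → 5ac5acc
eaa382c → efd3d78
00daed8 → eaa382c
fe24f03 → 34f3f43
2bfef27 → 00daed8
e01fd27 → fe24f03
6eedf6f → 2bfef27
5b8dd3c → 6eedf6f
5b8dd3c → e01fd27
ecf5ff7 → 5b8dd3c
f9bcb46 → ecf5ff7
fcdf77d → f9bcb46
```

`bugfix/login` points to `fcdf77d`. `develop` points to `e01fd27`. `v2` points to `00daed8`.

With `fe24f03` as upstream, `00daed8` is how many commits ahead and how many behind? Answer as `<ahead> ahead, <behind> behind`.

2 ahead, 4 behind

Reachable from 00daed8: {00daed8, eaa382c, efd3d78}.
Reachable from fe24f03: {2a9c747, 34f3f43, 5ac5acc, efd3d78, fe24f03}.
Only in 00daed8's history (ahead): {00daed8, eaa382c} — 2.
Only in fe24f03's history (behind): {2a9c747, 34f3f43, 5ac5acc, fe24f03} — 4.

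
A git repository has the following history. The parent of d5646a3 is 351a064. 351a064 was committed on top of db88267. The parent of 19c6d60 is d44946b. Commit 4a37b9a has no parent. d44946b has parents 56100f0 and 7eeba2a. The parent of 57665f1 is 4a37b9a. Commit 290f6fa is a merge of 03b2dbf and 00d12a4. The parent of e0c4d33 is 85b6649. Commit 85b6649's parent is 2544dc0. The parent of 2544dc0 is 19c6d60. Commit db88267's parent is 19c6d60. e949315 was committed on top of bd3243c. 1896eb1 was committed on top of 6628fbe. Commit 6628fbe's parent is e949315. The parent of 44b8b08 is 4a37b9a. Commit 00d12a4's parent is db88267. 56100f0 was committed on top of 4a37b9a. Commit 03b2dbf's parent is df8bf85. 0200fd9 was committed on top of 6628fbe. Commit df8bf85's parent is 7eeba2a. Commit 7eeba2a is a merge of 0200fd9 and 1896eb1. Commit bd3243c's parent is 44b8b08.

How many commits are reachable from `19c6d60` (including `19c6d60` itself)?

Walking parent pointers from 19c6d60: reachable set = {0200fd9, 1896eb1, 19c6d60, 44b8b08, 4a37b9a, 56100f0, 6628fbe, 7eeba2a, bd3243c, d44946b, e949315}.
That is 11 commits.

11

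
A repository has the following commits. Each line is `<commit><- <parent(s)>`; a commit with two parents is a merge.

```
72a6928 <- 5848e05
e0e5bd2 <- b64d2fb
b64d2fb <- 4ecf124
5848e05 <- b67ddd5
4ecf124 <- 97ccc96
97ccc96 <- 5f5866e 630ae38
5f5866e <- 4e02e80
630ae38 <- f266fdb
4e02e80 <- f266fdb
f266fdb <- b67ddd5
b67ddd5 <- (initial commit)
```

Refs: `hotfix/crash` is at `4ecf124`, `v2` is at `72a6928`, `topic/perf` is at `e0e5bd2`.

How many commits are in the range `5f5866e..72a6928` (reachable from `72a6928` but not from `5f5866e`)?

Reachable from 72a6928: {5848e05, 72a6928, b67ddd5}.
Reachable from 5f5866e: {4e02e80, 5f5866e, b67ddd5, f266fdb}.
In 72a6928's history but not 5f5866e's: {5848e05, 72a6928} — 2 commits.

2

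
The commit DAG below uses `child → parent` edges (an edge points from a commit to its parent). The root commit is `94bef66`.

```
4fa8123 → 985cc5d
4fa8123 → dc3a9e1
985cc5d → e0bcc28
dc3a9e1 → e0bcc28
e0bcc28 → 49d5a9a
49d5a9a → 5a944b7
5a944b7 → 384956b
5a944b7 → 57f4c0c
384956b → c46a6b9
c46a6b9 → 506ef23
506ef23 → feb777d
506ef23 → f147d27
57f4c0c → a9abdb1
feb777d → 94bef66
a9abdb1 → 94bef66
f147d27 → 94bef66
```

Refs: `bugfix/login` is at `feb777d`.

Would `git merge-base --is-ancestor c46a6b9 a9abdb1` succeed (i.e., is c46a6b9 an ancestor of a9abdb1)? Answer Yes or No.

No

Ancestors of a9abdb1: {94bef66, a9abdb1}.
c46a6b9 is not in that set, so it is not an ancestor of a9abdb1.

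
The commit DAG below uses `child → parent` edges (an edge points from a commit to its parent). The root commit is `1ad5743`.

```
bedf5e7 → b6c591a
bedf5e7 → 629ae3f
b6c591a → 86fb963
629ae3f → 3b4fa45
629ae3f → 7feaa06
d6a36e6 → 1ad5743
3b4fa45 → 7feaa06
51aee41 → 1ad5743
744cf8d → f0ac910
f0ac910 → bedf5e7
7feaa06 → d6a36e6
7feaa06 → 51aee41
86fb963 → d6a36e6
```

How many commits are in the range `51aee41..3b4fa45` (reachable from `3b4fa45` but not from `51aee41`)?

3

Reachable from 3b4fa45: {1ad5743, 3b4fa45, 51aee41, 7feaa06, d6a36e6}.
Reachable from 51aee41: {1ad5743, 51aee41}.
In 3b4fa45's history but not 51aee41's: {3b4fa45, 7feaa06, d6a36e6} — 3 commits.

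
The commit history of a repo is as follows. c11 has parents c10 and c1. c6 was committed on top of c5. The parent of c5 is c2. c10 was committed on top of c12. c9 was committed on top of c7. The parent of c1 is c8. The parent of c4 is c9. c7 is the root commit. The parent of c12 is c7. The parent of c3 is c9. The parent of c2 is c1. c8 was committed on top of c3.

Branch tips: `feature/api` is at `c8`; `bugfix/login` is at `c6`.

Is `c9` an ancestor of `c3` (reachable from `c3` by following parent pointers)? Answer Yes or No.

Ancestors of c3 (commits reachable by following parents): {c3, c7, c9}.
c9 is in that set, so it is an ancestor of c3.

Yes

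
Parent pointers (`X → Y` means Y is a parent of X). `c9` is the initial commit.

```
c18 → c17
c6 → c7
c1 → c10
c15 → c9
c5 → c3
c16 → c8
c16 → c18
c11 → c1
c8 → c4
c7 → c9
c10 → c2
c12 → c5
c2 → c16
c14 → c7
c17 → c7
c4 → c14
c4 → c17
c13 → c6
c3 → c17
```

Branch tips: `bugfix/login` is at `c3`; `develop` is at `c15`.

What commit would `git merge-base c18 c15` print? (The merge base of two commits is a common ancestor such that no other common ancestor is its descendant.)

c9

Ancestors of c18: {c17, c18, c7, c9}.
Ancestors of c15: {c15, c9}.
Common ancestors: {c9}.
The only common ancestor is c9, so it is the merge base.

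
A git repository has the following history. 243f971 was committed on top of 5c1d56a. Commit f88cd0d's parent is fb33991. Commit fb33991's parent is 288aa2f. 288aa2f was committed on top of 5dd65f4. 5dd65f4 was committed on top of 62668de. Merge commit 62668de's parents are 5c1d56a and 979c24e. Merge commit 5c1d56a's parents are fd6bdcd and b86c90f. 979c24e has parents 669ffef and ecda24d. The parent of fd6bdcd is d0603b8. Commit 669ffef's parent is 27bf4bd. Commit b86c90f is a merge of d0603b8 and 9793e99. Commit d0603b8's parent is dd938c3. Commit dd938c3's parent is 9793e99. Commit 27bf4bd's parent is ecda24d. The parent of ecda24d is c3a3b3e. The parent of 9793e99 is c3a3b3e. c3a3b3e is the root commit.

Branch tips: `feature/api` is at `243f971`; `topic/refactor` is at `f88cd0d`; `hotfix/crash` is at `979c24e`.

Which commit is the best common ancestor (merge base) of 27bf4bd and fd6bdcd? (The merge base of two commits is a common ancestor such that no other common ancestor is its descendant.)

Ancestors of 27bf4bd: {27bf4bd, c3a3b3e, ecda24d}.
Ancestors of fd6bdcd: {9793e99, c3a3b3e, d0603b8, dd938c3, fd6bdcd}.
Common ancestors: {c3a3b3e}.
The only common ancestor is c3a3b3e, so it is the merge base.

c3a3b3e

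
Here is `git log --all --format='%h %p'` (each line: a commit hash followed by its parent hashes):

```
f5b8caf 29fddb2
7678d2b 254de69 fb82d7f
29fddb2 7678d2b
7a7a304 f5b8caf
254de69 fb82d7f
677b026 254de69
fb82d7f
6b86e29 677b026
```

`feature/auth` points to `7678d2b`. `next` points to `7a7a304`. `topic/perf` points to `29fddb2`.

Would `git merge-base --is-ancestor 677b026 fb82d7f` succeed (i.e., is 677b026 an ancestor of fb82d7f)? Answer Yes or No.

Ancestors of fb82d7f: {fb82d7f}.
677b026 is not in that set, so it is not an ancestor of fb82d7f.

No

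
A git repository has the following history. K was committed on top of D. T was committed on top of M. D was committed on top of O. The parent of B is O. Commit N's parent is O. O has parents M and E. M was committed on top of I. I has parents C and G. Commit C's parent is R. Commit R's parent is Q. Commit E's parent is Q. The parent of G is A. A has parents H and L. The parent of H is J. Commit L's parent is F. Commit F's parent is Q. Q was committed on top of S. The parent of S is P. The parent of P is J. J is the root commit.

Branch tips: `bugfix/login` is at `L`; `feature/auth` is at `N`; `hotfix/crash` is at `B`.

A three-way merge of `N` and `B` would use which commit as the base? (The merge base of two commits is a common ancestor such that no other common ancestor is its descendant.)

Ancestors of N: {A, C, E, F, G, H, I, J, L, M, N, O, P, Q, R, S}.
Ancestors of B: {A, B, C, E, F, G, H, I, J, L, M, O, P, Q, R, S}.
Common ancestors: {A, C, E, F, G, H, I, J, L, M, O, P, Q, R, S}.
Among these, O is not an ancestor of any other common ancestor — it is the merge base.

O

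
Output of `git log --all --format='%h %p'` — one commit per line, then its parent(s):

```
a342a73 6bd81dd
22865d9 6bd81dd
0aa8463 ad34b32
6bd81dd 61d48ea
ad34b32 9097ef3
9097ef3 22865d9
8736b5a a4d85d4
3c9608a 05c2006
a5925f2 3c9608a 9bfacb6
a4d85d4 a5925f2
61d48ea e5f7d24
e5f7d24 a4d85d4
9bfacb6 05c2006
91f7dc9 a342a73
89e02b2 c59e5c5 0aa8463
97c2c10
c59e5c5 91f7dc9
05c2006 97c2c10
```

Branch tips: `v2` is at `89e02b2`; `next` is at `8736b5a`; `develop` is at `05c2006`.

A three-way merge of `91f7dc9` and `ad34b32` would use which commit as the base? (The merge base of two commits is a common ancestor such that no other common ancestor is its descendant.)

6bd81dd

Ancestors of 91f7dc9: {05c2006, 3c9608a, 61d48ea, 6bd81dd, 91f7dc9, 97c2c10, 9bfacb6, a342a73, a4d85d4, a5925f2, e5f7d24}.
Ancestors of ad34b32: {05c2006, 22865d9, 3c9608a, 61d48ea, 6bd81dd, 9097ef3, 97c2c10, 9bfacb6, a4d85d4, a5925f2, ad34b32, e5f7d24}.
Common ancestors: {05c2006, 3c9608a, 61d48ea, 6bd81dd, 97c2c10, 9bfacb6, a4d85d4, a5925f2, e5f7d24}.
Among these, 6bd81dd is not an ancestor of any other common ancestor — it is the merge base.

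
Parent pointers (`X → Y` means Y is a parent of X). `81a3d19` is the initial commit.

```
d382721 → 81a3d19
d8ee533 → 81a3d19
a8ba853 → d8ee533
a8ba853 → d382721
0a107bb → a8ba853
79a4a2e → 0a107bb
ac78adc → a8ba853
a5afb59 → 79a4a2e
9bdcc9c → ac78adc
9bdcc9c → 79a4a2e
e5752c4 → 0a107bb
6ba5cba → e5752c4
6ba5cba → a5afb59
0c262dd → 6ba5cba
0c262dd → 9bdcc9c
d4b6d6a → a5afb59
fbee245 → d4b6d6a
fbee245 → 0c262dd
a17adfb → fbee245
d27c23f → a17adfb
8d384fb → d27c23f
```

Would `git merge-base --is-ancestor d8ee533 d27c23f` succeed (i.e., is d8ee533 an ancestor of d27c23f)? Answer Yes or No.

Yes

Ancestors of d27c23f (commits reachable by following parents): {0a107bb, 0c262dd, 6ba5cba, 79a4a2e, 81a3d19, 9bdcc9c, a17adfb, a5afb59, a8ba853, ac78adc, d27c23f, d382721, d4b6d6a, d8ee533, e5752c4, fbee245}.
d8ee533 is in that set, so it is an ancestor of d27c23f.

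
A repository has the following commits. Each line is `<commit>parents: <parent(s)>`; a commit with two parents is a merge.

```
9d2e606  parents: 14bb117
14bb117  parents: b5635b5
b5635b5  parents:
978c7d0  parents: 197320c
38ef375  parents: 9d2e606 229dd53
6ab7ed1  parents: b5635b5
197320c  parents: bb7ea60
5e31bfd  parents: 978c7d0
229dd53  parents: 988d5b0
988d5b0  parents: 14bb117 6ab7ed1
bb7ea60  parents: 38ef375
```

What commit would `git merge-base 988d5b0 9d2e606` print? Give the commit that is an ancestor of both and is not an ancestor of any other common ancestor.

Ancestors of 988d5b0: {14bb117, 6ab7ed1, 988d5b0, b5635b5}.
Ancestors of 9d2e606: {14bb117, 9d2e606, b5635b5}.
Common ancestors: {14bb117, b5635b5}.
Among these, 14bb117 is not an ancestor of any other common ancestor — it is the merge base.

14bb117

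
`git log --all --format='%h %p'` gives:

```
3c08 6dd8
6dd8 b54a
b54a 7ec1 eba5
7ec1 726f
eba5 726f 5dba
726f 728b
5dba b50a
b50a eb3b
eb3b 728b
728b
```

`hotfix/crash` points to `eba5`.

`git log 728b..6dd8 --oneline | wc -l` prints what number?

Reachable from 6dd8: {5dba, 6dd8, 726f, 728b, 7ec1, b50a, b54a, eb3b, eba5}.
Reachable from 728b: {728b}.
In 6dd8's history but not 728b's: {5dba, 6dd8, 726f, 7ec1, b50a, b54a, eb3b, eba5} — 8 commits.

8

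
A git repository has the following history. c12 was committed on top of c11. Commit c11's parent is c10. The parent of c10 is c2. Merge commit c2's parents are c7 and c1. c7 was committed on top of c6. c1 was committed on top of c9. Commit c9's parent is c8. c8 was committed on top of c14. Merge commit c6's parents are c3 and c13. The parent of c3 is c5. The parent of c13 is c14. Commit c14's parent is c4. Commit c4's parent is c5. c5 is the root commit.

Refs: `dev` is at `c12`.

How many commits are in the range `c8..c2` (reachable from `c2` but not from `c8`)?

7

Reachable from c2: {c1, c13, c14, c2, c3, c4, c5, c6, c7, c8, c9}.
Reachable from c8: {c14, c4, c5, c8}.
In c2's history but not c8's: {c1, c13, c2, c3, c6, c7, c9} — 7 commits.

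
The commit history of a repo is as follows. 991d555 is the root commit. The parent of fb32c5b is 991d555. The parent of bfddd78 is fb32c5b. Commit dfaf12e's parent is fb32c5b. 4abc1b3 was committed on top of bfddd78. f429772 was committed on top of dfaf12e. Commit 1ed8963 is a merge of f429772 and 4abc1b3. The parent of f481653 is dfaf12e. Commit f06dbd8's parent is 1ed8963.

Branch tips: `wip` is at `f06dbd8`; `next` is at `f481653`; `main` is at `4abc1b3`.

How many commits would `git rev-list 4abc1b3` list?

4

Walking parent pointers from 4abc1b3: reachable set = {4abc1b3, 991d555, bfddd78, fb32c5b}.
That is 4 commits.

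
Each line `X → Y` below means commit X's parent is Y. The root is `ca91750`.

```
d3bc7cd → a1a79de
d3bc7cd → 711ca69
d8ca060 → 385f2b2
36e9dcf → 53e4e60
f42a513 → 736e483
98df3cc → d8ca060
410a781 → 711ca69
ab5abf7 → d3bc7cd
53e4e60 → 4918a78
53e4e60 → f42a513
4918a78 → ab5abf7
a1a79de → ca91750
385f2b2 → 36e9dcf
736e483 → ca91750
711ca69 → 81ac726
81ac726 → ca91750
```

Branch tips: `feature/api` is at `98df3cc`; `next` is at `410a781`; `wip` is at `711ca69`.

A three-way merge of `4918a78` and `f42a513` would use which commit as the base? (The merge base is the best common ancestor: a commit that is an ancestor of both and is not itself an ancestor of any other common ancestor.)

ca91750

Ancestors of 4918a78: {4918a78, 711ca69, 81ac726, a1a79de, ab5abf7, ca91750, d3bc7cd}.
Ancestors of f42a513: {736e483, ca91750, f42a513}.
Common ancestors: {ca91750}.
The only common ancestor is ca91750, so it is the merge base.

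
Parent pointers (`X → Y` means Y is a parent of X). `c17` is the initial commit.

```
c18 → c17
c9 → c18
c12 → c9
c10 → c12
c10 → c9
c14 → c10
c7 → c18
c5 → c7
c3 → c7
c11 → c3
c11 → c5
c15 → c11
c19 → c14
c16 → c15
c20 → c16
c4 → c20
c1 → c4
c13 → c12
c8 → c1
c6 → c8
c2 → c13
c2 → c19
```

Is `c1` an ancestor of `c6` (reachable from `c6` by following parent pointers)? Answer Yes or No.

Ancestors of c6 (commits reachable by following parents): {c1, c11, c15, c16, c17, c18, c20, c3, c4, c5, c6, c7, c8}.
c1 is in that set, so it is an ancestor of c6.

Yes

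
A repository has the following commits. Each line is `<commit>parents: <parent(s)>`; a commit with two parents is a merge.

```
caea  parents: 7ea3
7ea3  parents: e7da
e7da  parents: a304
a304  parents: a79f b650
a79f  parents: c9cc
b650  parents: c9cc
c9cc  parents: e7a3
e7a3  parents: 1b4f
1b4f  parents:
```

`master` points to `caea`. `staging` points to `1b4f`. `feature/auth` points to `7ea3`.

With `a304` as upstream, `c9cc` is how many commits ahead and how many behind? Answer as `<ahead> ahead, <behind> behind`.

0 ahead, 3 behind

Reachable from c9cc: {1b4f, c9cc, e7a3}.
Reachable from a304: {1b4f, a304, a79f, b650, c9cc, e7a3}.
Only in c9cc's history (ahead): {} — 0.
Only in a304's history (behind): {a304, a79f, b650} — 3.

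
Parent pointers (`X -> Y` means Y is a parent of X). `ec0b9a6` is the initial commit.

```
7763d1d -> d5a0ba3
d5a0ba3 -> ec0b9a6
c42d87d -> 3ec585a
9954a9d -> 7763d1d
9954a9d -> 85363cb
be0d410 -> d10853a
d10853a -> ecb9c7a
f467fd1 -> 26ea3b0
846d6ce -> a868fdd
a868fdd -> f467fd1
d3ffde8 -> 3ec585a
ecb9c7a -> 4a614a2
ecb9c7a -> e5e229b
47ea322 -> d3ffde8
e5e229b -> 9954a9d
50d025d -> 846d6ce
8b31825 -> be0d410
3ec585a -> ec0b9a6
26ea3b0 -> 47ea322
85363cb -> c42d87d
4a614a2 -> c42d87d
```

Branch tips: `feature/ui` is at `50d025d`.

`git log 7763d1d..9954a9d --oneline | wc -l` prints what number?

4

Reachable from 9954a9d: {3ec585a, 7763d1d, 85363cb, 9954a9d, c42d87d, d5a0ba3, ec0b9a6}.
Reachable from 7763d1d: {7763d1d, d5a0ba3, ec0b9a6}.
In 9954a9d's history but not 7763d1d's: {3ec585a, 85363cb, 9954a9d, c42d87d} — 4 commits.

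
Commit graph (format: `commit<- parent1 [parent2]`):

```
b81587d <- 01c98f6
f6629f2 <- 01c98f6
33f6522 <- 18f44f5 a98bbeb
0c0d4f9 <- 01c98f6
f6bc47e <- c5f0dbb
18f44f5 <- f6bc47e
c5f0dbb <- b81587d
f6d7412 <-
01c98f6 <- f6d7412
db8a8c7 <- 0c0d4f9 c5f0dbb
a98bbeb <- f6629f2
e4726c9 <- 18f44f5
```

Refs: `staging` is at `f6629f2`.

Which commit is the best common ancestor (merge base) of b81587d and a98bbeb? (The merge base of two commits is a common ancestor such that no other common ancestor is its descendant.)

01c98f6

Ancestors of b81587d: {01c98f6, b81587d, f6d7412}.
Ancestors of a98bbeb: {01c98f6, a98bbeb, f6629f2, f6d7412}.
Common ancestors: {01c98f6, f6d7412}.
Among these, 01c98f6 is not an ancestor of any other common ancestor — it is the merge base.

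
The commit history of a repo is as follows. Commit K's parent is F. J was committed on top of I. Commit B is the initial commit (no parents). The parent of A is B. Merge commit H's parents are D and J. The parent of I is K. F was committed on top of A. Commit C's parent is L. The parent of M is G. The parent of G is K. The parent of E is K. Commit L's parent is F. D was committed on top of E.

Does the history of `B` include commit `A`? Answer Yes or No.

Ancestors of B: {B}.
A is not in that set, so it is not an ancestor of B.

No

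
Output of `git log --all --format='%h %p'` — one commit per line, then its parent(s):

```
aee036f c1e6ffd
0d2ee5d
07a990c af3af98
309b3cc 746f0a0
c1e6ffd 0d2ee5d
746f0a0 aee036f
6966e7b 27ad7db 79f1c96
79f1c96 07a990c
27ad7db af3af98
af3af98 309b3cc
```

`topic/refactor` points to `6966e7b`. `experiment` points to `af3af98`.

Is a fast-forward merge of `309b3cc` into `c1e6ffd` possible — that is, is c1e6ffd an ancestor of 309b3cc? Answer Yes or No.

Yes

A fast-forward from c1e6ffd to 309b3cc is possible iff c1e6ffd is an ancestor of 309b3cc.
Ancestors of 309b3cc: {0d2ee5d, 309b3cc, 746f0a0, aee036f, c1e6ffd}.
c1e6ffd is among them, so fast-forward is possible.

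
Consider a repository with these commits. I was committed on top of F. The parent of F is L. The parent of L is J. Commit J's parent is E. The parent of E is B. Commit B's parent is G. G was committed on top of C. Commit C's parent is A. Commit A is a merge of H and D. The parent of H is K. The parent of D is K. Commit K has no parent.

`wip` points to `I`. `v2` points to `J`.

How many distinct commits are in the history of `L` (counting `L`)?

Walking parent pointers from L: reachable set = {A, B, C, D, E, G, H, J, K, L}.
That is 10 commits.

10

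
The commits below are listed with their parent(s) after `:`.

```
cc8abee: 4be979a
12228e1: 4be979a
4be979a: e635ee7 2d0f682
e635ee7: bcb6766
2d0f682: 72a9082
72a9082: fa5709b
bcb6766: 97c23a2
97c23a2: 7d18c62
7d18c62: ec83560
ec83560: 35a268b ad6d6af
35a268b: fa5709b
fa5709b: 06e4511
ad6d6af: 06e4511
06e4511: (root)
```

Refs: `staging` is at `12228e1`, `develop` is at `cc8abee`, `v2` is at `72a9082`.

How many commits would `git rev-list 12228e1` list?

13

Walking parent pointers from 12228e1: reachable set = {06e4511, 12228e1, 2d0f682, 35a268b, 4be979a, 72a9082, 7d18c62, 97c23a2, ad6d6af, bcb6766, e635ee7, ec83560, fa5709b}.
That is 13 commits.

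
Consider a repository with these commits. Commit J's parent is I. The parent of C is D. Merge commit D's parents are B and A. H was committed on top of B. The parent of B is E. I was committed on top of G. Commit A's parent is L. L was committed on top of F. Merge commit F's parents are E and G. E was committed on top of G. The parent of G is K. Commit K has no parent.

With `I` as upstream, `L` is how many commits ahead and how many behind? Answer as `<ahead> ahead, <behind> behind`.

3 ahead, 1 behind

Reachable from L: {E, F, G, K, L}.
Reachable from I: {G, I, K}.
Only in L's history (ahead): {E, F, L} — 3.
Only in I's history (behind): {I} — 1.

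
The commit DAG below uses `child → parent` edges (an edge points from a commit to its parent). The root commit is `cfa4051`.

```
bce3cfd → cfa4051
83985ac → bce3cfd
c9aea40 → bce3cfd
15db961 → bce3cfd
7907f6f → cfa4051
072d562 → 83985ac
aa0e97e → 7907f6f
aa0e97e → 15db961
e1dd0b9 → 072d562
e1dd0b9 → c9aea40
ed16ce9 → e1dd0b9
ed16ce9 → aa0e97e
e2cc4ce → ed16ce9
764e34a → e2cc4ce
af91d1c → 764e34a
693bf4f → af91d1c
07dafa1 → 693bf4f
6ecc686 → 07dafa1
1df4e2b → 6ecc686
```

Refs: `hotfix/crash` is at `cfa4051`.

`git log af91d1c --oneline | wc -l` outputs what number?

Walking parent pointers from af91d1c: reachable set = {072d562, 15db961, 764e34a, 7907f6f, 83985ac, aa0e97e, af91d1c, bce3cfd, c9aea40, cfa4051, e1dd0b9, e2cc4ce, ed16ce9}.
That is 13 commits.

13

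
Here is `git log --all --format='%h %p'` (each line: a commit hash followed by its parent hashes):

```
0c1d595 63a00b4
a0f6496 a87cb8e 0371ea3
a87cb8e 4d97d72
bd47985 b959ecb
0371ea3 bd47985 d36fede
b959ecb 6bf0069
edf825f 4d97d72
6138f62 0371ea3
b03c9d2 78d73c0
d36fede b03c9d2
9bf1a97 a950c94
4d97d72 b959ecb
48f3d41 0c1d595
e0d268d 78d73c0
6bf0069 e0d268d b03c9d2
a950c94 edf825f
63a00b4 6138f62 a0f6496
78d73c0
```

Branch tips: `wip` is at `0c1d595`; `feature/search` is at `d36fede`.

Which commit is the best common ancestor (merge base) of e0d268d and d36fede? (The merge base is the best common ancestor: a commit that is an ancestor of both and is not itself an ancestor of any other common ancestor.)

Ancestors of e0d268d: {78d73c0, e0d268d}.
Ancestors of d36fede: {78d73c0, b03c9d2, d36fede}.
Common ancestors: {78d73c0}.
The only common ancestor is 78d73c0, so it is the merge base.

78d73c0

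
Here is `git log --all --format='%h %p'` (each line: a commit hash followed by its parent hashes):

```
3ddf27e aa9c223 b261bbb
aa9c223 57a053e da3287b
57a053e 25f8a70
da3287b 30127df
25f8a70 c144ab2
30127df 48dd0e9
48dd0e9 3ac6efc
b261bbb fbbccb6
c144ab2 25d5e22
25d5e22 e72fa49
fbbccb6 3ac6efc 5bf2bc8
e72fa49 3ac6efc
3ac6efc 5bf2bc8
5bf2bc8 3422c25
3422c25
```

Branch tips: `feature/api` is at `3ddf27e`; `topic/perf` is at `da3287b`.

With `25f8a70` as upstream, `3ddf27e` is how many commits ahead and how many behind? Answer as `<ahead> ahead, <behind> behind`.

8 ahead, 0 behind

Reachable from 3ddf27e: {25d5e22, 25f8a70, 30127df, 3422c25, 3ac6efc, 3ddf27e, 48dd0e9, 57a053e, 5bf2bc8, aa9c223, b261bbb, c144ab2, da3287b, e72fa49, fbbccb6}.
Reachable from 25f8a70: {25d5e22, 25f8a70, 3422c25, 3ac6efc, 5bf2bc8, c144ab2, e72fa49}.
Only in 3ddf27e's history (ahead): {30127df, 3ddf27e, 48dd0e9, 57a053e, aa9c223, b261bbb, da3287b, fbbccb6} — 8.
Only in 25f8a70's history (behind): {} — 0.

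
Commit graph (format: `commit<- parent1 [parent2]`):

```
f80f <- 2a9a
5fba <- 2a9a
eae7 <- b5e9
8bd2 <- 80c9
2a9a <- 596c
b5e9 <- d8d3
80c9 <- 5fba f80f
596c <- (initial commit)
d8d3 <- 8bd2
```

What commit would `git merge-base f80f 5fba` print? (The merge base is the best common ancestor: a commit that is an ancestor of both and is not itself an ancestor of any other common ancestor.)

Ancestors of f80f: {2a9a, 596c, f80f}.
Ancestors of 5fba: {2a9a, 596c, 5fba}.
Common ancestors: {2a9a, 596c}.
Among these, 2a9a is not an ancestor of any other common ancestor — it is the merge base.

2a9a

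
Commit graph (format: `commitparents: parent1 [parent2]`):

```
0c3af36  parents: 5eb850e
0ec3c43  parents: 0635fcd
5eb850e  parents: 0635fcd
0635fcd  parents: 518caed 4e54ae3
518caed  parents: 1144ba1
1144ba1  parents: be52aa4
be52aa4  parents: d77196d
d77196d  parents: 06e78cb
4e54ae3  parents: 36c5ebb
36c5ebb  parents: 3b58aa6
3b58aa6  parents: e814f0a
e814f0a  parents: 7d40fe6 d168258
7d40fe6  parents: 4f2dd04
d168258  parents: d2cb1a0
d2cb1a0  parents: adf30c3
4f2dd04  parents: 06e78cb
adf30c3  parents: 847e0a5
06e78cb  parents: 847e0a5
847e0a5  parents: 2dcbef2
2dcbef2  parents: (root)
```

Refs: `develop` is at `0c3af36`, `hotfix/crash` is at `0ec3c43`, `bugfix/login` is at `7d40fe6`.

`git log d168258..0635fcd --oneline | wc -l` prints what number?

Reachable from 0635fcd: {0635fcd, 06e78cb, 1144ba1, 2dcbef2, 36c5ebb, 3b58aa6, 4e54ae3, 4f2dd04, 518caed, 7d40fe6, 847e0a5, adf30c3, be52aa4, d168258, d2cb1a0, d77196d, e814f0a}.
Reachable from d168258: {2dcbef2, 847e0a5, adf30c3, d168258, d2cb1a0}.
In 0635fcd's history but not d168258's: {0635fcd, 06e78cb, 1144ba1, 36c5ebb, 3b58aa6, 4e54ae3, 4f2dd04, 518caed, 7d40fe6, be52aa4, d77196d, e814f0a} — 12 commits.

12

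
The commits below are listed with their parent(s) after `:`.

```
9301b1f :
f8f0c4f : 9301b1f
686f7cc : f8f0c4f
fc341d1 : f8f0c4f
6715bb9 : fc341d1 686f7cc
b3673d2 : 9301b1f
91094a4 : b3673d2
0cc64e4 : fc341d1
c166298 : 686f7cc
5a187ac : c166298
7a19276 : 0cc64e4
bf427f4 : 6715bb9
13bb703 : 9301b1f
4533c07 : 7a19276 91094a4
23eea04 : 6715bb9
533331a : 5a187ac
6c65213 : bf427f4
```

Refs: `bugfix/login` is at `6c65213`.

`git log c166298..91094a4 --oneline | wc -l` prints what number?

Reachable from 91094a4: {91094a4, 9301b1f, b3673d2}.
Reachable from c166298: {686f7cc, 9301b1f, c166298, f8f0c4f}.
In 91094a4's history but not c166298's: {91094a4, b3673d2} — 2 commits.

2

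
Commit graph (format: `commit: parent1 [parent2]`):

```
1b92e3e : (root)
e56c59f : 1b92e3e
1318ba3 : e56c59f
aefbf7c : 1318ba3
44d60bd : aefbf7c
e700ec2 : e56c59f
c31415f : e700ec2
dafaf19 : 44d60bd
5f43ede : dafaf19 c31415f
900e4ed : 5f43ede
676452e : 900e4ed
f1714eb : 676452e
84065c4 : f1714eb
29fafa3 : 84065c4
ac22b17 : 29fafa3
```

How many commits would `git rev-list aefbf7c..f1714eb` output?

8

Reachable from f1714eb: {1318ba3, 1b92e3e, 44d60bd, 5f43ede, 676452e, 900e4ed, aefbf7c, c31415f, dafaf19, e56c59f, e700ec2, f1714eb}.
Reachable from aefbf7c: {1318ba3, 1b92e3e, aefbf7c, e56c59f}.
In f1714eb's history but not aefbf7c's: {44d60bd, 5f43ede, 676452e, 900e4ed, c31415f, dafaf19, e700ec2, f1714eb} — 8 commits.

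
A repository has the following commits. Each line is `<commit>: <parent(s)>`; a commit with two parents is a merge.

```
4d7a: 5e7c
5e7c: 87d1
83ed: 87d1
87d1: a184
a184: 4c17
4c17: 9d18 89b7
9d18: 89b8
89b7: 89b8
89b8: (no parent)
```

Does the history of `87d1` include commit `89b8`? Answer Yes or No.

Ancestors of 87d1 (commits reachable by following parents): {4c17, 87d1, 89b7, 89b8, 9d18, a184}.
89b8 is in that set, so it is an ancestor of 87d1.

Yes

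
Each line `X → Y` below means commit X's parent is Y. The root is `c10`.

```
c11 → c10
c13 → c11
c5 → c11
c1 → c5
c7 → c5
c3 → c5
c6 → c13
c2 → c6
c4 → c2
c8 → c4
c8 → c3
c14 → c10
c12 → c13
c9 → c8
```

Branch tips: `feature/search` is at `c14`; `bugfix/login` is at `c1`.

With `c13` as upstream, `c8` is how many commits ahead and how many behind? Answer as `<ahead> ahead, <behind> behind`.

6 ahead, 0 behind

Reachable from c8: {c10, c11, c13, c2, c3, c4, c5, c6, c8}.
Reachable from c13: {c10, c11, c13}.
Only in c8's history (ahead): {c2, c3, c4, c5, c6, c8} — 6.
Only in c13's history (behind): {} — 0.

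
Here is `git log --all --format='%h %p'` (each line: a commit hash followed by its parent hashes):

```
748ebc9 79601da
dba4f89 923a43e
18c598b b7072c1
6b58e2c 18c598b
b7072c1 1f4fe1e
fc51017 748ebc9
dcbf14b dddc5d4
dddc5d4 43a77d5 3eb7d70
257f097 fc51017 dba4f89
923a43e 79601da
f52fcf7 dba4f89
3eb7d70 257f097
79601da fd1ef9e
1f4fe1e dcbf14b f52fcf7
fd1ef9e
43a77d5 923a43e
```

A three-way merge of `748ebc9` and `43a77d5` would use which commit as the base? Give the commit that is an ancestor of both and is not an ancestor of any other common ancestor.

79601da

Ancestors of 748ebc9: {748ebc9, 79601da, fd1ef9e}.
Ancestors of 43a77d5: {43a77d5, 79601da, 923a43e, fd1ef9e}.
Common ancestors: {79601da, fd1ef9e}.
Among these, 79601da is not an ancestor of any other common ancestor — it is the merge base.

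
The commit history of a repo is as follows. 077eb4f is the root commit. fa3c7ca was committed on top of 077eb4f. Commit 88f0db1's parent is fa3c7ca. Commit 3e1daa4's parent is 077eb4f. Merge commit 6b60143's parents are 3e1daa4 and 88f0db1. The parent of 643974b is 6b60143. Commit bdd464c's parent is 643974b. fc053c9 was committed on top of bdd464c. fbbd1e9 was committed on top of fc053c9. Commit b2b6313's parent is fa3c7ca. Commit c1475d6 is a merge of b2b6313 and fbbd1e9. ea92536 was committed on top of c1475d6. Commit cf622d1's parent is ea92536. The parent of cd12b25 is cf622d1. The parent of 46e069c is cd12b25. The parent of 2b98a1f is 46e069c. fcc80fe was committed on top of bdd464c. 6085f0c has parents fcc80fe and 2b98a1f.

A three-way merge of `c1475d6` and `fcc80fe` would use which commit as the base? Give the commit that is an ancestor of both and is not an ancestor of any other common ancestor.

Ancestors of c1475d6: {077eb4f, 3e1daa4, 643974b, 6b60143, 88f0db1, b2b6313, bdd464c, c1475d6, fa3c7ca, fbbd1e9, fc053c9}.
Ancestors of fcc80fe: {077eb4f, 3e1daa4, 643974b, 6b60143, 88f0db1, bdd464c, fa3c7ca, fcc80fe}.
Common ancestors: {077eb4f, 3e1daa4, 643974b, 6b60143, 88f0db1, bdd464c, fa3c7ca}.
Among these, bdd464c is not an ancestor of any other common ancestor — it is the merge base.

bdd464c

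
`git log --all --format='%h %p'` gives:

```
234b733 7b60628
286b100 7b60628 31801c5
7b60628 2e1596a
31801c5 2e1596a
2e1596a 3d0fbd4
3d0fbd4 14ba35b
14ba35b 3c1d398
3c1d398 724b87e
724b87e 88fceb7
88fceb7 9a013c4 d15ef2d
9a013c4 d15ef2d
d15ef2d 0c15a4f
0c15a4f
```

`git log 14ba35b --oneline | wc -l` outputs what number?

Walking parent pointers from 14ba35b: reachable set = {0c15a4f, 14ba35b, 3c1d398, 724b87e, 88fceb7, 9a013c4, d15ef2d}.
That is 7 commits.

7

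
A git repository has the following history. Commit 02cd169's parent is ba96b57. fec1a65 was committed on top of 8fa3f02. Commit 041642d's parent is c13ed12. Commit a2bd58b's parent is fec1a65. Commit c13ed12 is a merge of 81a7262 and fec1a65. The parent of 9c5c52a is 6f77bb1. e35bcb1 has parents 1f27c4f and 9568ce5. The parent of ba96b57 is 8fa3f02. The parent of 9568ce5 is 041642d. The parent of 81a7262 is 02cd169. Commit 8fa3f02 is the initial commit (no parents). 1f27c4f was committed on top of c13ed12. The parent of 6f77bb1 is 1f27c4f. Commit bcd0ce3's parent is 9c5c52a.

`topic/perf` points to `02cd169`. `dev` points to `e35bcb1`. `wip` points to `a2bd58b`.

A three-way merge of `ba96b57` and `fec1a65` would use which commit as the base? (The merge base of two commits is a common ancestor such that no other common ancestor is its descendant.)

Ancestors of ba96b57: {8fa3f02, ba96b57}.
Ancestors of fec1a65: {8fa3f02, fec1a65}.
Common ancestors: {8fa3f02}.
The only common ancestor is 8fa3f02, so it is the merge base.

8fa3f02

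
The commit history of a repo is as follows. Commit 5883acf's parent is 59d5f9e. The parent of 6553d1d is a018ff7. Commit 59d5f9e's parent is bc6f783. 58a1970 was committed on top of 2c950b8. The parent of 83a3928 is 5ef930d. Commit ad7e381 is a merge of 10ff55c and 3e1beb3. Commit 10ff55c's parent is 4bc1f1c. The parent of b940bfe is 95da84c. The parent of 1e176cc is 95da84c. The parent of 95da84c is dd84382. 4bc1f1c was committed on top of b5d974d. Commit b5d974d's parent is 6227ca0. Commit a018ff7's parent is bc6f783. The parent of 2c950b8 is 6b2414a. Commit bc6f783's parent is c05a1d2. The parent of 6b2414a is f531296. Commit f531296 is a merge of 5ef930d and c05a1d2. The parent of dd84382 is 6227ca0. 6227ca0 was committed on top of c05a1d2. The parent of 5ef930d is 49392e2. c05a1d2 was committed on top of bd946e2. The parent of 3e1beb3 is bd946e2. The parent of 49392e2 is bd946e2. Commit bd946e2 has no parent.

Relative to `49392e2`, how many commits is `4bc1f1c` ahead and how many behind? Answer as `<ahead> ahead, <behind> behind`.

4 ahead, 1 behind

Reachable from 4bc1f1c: {4bc1f1c, 6227ca0, b5d974d, bd946e2, c05a1d2}.
Reachable from 49392e2: {49392e2, bd946e2}.
Only in 4bc1f1c's history (ahead): {4bc1f1c, 6227ca0, b5d974d, c05a1d2} — 4.
Only in 49392e2's history (behind): {49392e2} — 1.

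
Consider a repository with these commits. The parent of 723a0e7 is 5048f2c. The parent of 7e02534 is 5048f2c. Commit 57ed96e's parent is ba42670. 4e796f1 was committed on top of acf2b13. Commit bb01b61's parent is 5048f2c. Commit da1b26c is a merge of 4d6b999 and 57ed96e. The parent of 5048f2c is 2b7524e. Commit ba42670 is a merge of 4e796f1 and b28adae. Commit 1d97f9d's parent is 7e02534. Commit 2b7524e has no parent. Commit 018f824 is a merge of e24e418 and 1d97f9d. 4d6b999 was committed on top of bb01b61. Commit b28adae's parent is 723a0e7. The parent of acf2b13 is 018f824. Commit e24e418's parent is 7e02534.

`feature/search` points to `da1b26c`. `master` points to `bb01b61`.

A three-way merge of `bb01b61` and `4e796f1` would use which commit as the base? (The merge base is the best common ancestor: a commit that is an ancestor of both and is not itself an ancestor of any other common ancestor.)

5048f2c

Ancestors of bb01b61: {2b7524e, 5048f2c, bb01b61}.
Ancestors of 4e796f1: {018f824, 1d97f9d, 2b7524e, 4e796f1, 5048f2c, 7e02534, acf2b13, e24e418}.
Common ancestors: {2b7524e, 5048f2c}.
Among these, 5048f2c is not an ancestor of any other common ancestor — it is the merge base.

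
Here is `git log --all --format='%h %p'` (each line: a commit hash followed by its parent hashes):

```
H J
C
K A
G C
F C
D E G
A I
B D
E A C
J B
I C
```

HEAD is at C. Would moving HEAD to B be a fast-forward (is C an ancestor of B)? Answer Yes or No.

A fast-forward from C to B is possible iff C is an ancestor of B.
Ancestors of B: {A, B, C, D, E, G, I}.
C is among them, so fast-forward is possible.

Yes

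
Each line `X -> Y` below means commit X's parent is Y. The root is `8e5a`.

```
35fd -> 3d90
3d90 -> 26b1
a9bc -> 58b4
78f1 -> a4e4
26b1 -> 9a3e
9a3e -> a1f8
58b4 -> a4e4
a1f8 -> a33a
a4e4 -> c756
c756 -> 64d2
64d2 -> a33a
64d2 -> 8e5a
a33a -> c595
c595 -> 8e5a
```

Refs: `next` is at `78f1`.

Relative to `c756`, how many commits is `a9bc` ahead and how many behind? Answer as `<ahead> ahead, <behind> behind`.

3 ahead, 0 behind

Reachable from a9bc: {58b4, 64d2, 8e5a, a33a, a4e4, a9bc, c595, c756}.
Reachable from c756: {64d2, 8e5a, a33a, c595, c756}.
Only in a9bc's history (ahead): {58b4, a4e4, a9bc} — 3.
Only in c756's history (behind): {} — 0.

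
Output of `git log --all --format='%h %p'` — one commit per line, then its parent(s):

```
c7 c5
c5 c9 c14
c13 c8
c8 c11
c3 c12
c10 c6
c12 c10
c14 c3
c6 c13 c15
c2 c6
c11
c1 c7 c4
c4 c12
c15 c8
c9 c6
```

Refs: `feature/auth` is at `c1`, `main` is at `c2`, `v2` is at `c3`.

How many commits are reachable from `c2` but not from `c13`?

Reachable from c2: {c11, c13, c15, c2, c6, c8}.
Reachable from c13: {c11, c13, c8}.
In c2's history but not c13's: {c15, c2, c6} — 3 commits.

3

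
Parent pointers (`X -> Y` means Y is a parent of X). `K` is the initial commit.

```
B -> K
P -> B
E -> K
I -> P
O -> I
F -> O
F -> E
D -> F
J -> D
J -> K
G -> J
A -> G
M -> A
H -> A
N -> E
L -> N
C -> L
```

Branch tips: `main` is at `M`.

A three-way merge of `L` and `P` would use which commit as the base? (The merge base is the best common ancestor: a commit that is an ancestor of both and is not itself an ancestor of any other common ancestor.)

Ancestors of L: {E, K, L, N}.
Ancestors of P: {B, K, P}.
Common ancestors: {K}.
The only common ancestor is K, so it is the merge base.

K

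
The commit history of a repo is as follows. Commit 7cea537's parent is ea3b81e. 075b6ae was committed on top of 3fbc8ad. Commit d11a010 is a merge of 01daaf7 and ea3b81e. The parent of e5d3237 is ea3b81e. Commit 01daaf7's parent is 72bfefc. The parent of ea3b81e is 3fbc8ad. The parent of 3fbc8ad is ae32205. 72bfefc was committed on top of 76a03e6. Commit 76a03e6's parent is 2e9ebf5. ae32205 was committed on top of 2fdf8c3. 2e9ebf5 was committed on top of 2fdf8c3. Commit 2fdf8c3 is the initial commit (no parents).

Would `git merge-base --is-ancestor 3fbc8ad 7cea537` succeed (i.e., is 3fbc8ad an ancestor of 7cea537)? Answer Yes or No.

Ancestors of 7cea537 (commits reachable by following parents): {2fdf8c3, 3fbc8ad, 7cea537, ae32205, ea3b81e}.
3fbc8ad is in that set, so it is an ancestor of 7cea537.

Yes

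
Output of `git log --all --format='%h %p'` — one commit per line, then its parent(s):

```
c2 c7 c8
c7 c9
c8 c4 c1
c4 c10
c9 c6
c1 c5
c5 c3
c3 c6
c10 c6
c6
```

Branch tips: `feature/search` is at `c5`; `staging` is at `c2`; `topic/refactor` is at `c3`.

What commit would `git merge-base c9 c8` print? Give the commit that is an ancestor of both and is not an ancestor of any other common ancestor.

c6

Ancestors of c9: {c6, c9}.
Ancestors of c8: {c1, c10, c3, c4, c5, c6, c8}.
Common ancestors: {c6}.
The only common ancestor is c6, so it is the merge base.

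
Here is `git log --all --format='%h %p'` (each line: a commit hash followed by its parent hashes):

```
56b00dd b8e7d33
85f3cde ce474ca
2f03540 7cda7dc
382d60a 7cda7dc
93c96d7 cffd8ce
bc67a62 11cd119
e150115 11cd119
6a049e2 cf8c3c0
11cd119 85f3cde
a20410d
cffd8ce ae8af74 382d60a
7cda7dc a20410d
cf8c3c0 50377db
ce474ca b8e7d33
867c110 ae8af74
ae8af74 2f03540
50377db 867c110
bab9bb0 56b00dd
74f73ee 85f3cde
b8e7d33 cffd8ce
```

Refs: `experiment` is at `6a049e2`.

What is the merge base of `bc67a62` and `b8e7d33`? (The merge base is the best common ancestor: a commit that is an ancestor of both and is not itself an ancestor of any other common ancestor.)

Ancestors of bc67a62: {11cd119, 2f03540, 382d60a, 7cda7dc, 85f3cde, a20410d, ae8af74, b8e7d33, bc67a62, ce474ca, cffd8ce}.
Ancestors of b8e7d33: {2f03540, 382d60a, 7cda7dc, a20410d, ae8af74, b8e7d33, cffd8ce}.
Common ancestors: {2f03540, 382d60a, 7cda7dc, a20410d, ae8af74, b8e7d33, cffd8ce}.
Among these, b8e7d33 is not an ancestor of any other common ancestor — it is the merge base.

b8e7d33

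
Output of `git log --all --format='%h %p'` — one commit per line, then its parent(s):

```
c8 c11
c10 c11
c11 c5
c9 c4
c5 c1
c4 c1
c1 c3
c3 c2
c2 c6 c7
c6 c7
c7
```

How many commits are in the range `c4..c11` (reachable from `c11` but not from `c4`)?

2

Reachable from c11: {c1, c11, c2, c3, c5, c6, c7}.
Reachable from c4: {c1, c2, c3, c4, c6, c7}.
In c11's history but not c4's: {c11, c5} — 2 commits.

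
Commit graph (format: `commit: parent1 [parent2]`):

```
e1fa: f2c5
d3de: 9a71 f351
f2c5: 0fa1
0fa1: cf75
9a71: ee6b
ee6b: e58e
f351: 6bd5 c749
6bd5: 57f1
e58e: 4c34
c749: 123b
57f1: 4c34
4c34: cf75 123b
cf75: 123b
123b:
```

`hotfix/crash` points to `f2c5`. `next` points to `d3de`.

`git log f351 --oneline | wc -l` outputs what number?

Walking parent pointers from f351: reachable set = {123b, 4c34, 57f1, 6bd5, c749, cf75, f351}.
That is 7 commits.

7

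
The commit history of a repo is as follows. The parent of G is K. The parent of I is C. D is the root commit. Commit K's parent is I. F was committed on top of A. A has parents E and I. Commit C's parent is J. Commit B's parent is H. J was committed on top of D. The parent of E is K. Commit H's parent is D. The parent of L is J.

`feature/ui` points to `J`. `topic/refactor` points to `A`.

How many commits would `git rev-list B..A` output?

6

Reachable from A: {A, C, D, E, I, J, K}.
Reachable from B: {B, D, H}.
In A's history but not B's: {A, C, E, I, J, K} — 6 commits.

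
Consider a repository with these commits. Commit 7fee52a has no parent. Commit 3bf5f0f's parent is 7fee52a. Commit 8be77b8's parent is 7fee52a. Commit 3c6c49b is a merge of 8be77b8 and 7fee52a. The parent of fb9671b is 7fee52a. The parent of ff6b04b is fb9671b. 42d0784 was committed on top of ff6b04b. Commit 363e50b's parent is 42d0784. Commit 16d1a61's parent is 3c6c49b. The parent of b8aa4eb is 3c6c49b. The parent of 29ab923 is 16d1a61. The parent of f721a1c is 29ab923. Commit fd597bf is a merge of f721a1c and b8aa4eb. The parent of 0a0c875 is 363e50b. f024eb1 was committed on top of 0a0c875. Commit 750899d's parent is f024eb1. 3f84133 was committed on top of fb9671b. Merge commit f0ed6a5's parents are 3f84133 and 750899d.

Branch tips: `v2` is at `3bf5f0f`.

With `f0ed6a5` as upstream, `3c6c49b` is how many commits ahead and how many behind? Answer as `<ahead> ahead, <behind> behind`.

2 ahead, 9 behind

Reachable from 3c6c49b: {3c6c49b, 7fee52a, 8be77b8}.
Reachable from f0ed6a5: {0a0c875, 363e50b, 3f84133, 42d0784, 750899d, 7fee52a, f024eb1, f0ed6a5, fb9671b, ff6b04b}.
Only in 3c6c49b's history (ahead): {3c6c49b, 8be77b8} — 2.
Only in f0ed6a5's history (behind): {0a0c875, 363e50b, 3f84133, 42d0784, 750899d, f024eb1, f0ed6a5, fb9671b, ff6b04b} — 9.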